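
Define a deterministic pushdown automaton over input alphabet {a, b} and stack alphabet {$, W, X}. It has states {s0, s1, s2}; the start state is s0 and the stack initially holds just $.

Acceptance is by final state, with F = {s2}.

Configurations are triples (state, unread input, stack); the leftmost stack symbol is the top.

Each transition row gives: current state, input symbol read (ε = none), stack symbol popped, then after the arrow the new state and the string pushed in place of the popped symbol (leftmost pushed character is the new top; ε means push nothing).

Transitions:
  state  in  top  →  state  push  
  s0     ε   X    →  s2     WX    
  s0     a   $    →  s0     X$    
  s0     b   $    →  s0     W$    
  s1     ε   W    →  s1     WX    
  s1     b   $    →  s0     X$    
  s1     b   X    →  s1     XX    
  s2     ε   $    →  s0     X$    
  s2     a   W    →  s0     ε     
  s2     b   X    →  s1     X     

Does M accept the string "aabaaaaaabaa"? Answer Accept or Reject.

Reject

(s0, aabaaaaaabaa, $)
  read a, top $: go to s0, push X$ → (s0, abaaaaaabaa, X$)
  ε-move, top X: go to s2, push WX → (s2, abaaaaaabaa, WX$)
  read a, top W: go to s0, push ε → (s0, baaaaaabaa, X$)
  ε-move, top X: go to s2, push WX → (s2, baaaaaabaa, WX$)
No transition applies at (s2, baaaaaabaa, WX$); input not fully consumed.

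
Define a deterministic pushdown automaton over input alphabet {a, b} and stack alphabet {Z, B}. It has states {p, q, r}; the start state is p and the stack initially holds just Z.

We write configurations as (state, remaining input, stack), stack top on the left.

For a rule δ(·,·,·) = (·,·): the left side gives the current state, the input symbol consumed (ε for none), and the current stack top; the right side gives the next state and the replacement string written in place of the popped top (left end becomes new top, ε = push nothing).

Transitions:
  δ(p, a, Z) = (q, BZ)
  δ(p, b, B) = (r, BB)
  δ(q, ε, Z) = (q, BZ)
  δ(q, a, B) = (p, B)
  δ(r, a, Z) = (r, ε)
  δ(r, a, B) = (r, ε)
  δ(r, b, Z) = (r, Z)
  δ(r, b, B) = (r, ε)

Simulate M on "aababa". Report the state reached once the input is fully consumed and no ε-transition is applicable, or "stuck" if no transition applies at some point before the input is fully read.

(p, aababa, Z)
  read a, top Z: go to q, push BZ → (q, ababa, BZ)
  read a, top B: go to p, push B → (p, baba, BZ)
  read b, top B: go to r, push BB → (r, aba, BBZ)
  read a, top B: go to r, push ε → (r, ba, BZ)
  read b, top B: go to r, push ε → (r, a, Z)
  read a, top Z: go to r, push ε → (r, ε, ε)
All input consumed; M is in state r.

r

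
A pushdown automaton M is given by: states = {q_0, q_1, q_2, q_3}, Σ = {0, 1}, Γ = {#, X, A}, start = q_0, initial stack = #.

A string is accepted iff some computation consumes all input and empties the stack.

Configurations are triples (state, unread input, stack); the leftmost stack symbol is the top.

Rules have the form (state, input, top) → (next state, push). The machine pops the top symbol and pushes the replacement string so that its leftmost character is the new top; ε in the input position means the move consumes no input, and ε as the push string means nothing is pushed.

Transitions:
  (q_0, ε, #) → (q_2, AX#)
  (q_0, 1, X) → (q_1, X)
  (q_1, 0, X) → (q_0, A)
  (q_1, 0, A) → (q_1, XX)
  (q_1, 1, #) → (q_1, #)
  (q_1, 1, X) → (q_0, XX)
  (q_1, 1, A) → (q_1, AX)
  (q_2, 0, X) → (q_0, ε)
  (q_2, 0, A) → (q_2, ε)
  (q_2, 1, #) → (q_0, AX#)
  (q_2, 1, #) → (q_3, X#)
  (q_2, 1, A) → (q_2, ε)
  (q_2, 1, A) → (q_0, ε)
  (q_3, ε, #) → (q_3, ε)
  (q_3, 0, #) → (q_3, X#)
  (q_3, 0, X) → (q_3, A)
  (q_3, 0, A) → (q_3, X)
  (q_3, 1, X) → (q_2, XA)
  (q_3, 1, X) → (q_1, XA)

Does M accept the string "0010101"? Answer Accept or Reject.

Reject

No computation consumes all input and empties the stack.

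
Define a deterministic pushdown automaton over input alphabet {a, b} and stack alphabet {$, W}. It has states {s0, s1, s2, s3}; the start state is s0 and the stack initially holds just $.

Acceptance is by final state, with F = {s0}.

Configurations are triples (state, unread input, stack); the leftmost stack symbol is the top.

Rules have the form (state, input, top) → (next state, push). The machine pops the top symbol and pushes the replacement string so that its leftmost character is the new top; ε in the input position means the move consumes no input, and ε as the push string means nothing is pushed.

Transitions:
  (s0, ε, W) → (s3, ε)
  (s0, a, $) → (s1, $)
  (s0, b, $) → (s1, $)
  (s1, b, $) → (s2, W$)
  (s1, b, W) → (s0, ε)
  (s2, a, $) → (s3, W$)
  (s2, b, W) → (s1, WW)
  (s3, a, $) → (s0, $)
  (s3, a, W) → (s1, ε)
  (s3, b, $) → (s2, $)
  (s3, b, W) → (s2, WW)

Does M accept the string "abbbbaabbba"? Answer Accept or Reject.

(s0, abbbbaabbba, $)
  read a, top $: go to s1, push $ → (s1, bbbbaabbba, $)
  read b, top $: go to s2, push W$ → (s2, bbbaabbba, W$)
  read b, top W: go to s1, push WW → (s1, bbaabbba, WW$)
  read b, top W: go to s0, push ε → (s0, baabbba, W$)
  ε-move, top W: go to s3, push ε → (s3, baabbba, $)
  read b, top $: go to s2, push $ → (s2, aabbba, $)
  read a, top $: go to s3, push W$ → (s3, abbba, W$)
  read a, top W: go to s1, push ε → (s1, bbba, $)
  read b, top $: go to s2, push W$ → (s2, bba, W$)
  read b, top W: go to s1, push WW → (s1, ba, WW$)
  read b, top W: go to s0, push ε → (s0, a, W$)
  ε-move, top W: go to s3, push ε → (s3, a, $)
  read a, top $: go to s0, push $ → (s0, ε, $)
All input consumed; state s0 ∈ F.

Accept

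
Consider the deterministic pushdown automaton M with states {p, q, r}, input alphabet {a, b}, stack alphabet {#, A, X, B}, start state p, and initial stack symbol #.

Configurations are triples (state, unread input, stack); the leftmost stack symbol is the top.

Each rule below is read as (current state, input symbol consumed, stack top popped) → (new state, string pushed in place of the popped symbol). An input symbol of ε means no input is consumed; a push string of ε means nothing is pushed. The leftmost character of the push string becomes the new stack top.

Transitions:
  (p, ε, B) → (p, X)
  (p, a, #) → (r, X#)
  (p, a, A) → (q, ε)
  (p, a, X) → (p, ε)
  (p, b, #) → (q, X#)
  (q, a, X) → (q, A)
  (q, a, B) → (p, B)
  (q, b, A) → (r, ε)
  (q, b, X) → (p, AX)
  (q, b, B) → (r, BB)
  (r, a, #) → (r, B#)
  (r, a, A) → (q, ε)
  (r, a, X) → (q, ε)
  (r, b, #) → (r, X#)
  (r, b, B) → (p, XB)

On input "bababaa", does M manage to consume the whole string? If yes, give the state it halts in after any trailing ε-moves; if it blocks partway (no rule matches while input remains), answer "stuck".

p

(p, bababaa, #)
  read b, top #: go to q, push X# → (q, ababaa, X#)
  read a, top X: go to q, push A → (q, babaa, A#)
  read b, top A: go to r, push ε → (r, abaa, #)
  read a, top #: go to r, push B# → (r, baa, B#)
  read b, top B: go to p, push XB → (p, aa, XB#)
  read a, top X: go to p, push ε → (p, a, B#)
  ε-move, top B: go to p, push X → (p, a, X#)
  read a, top X: go to p, push ε → (p, ε, #)
All input consumed; M is in state p.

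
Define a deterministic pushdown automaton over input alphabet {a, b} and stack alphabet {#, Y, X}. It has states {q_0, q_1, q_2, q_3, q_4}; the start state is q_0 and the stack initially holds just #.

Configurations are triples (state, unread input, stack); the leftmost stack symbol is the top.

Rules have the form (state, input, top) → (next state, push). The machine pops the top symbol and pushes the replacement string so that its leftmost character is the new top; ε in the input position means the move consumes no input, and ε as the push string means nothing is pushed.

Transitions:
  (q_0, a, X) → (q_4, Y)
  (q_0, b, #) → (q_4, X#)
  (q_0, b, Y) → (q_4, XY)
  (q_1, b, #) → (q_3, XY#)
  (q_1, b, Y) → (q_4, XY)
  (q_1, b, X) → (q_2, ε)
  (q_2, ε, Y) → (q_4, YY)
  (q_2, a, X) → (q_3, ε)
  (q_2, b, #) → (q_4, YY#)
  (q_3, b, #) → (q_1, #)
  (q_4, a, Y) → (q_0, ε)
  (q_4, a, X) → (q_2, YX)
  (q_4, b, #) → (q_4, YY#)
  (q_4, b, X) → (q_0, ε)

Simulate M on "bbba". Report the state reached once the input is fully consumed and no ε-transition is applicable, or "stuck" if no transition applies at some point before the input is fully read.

q_4

(q_0, bbba, #)
  read b, top #: go to q_4, push X# → (q_4, bba, X#)
  read b, top X: go to q_0, push ε → (q_0, ba, #)
  read b, top #: go to q_4, push X# → (q_4, a, X#)
  read a, top X: go to q_2, push YX → (q_2, ε, YX#)
  ε-move, top Y: go to q_4, push YY → (q_4, ε, YYX#)
All input consumed; M is in state q_4.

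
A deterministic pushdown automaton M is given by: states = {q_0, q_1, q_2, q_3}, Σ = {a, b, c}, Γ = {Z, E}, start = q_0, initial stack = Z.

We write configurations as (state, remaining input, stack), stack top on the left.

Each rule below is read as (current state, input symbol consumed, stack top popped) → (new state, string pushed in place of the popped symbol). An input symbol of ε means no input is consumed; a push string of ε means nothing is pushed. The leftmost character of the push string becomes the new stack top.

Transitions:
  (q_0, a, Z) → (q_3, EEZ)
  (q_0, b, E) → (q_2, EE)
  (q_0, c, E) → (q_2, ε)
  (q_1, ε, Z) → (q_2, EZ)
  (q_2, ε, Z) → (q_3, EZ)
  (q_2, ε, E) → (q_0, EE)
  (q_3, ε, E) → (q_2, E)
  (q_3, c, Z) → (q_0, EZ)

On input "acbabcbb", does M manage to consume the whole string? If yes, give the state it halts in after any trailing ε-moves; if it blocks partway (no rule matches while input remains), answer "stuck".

(q_0, acbabcbb, Z)
  read a, top Z: go to q_3, push EEZ → (q_3, cbabcbb, EEZ)
  ε-move, top E: go to q_2, push E → (q_2, cbabcbb, EEZ)
  ε-move, top E: go to q_0, push EE → (q_0, cbabcbb, EEEZ)
  read c, top E: go to q_2, push ε → (q_2, babcbb, EEZ)
  ε-move, top E: go to q_0, push EE → (q_0, babcbb, EEEZ)
  read b, top E: go to q_2, push EE → (q_2, abcbb, EEEEZ)
  ε-move, top E: go to q_0, push EE → (q_0, abcbb, EEEEEZ)
No transition for (q_0, a, top E); M blocks with input abcbb remaining.

stuck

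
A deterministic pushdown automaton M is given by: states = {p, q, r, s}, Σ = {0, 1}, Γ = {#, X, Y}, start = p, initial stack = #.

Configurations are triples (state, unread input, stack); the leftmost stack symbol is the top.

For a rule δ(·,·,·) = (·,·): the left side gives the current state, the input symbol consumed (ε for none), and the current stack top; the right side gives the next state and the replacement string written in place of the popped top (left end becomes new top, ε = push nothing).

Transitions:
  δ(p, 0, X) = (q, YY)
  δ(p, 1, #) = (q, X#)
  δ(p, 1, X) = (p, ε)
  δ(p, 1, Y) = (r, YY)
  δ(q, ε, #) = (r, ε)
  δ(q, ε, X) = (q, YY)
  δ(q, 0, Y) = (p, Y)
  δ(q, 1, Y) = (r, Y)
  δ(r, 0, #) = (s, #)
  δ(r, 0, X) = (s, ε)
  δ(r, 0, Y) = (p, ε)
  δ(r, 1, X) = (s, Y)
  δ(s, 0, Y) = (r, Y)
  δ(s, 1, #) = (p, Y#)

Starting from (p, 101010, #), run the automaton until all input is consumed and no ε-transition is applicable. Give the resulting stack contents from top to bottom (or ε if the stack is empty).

(p, 101010, #) ⊢ (q, 01010, X#) ⊢ (q, 01010, YY#) ⊢ (p, 1010, YY#) ⊢ (r, 010, YYY#) ⊢ (p, 10, YY#) ⊢ (r, 0, YYY#) ⊢ (p, ε, YY#)
All input consumed in state p with stack YY#.

YY#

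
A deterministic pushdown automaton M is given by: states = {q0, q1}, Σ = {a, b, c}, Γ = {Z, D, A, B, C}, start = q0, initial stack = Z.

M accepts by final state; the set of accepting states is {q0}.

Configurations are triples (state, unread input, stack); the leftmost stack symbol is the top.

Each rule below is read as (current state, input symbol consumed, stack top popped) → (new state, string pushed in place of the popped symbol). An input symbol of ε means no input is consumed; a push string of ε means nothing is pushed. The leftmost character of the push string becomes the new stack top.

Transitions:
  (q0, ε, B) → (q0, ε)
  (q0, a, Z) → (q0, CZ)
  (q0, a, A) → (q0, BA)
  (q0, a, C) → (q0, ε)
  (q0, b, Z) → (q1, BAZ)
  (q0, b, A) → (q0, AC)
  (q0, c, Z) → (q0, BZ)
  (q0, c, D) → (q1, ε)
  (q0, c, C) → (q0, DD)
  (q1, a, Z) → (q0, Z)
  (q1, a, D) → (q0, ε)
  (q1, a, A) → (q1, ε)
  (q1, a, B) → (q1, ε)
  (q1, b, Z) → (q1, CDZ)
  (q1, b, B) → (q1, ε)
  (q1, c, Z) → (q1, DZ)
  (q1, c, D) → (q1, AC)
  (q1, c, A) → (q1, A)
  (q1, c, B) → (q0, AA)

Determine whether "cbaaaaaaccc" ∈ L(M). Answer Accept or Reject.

(q0, cbaaaaaaccc, Z) ⊢ (q0, baaaaaaccc, BZ) ⊢ (q0, baaaaaaccc, Z) ⊢ (q1, aaaaaaccc, BAZ) ⊢ (q1, aaaaaccc, AZ) ⊢ (q1, aaaaccc, Z) ⊢ (q0, aaaccc, Z) ⊢ (q0, aaccc, CZ) ⊢ (q0, accc, Z) ⊢ (q0, ccc, CZ) ⊢ (q0, cc, DDZ) ⊢ (q1, c, DZ) ⊢ (q1, ε, ACZ)
All input consumed; state q1 ∉ F and no further ε-move applies.

Reject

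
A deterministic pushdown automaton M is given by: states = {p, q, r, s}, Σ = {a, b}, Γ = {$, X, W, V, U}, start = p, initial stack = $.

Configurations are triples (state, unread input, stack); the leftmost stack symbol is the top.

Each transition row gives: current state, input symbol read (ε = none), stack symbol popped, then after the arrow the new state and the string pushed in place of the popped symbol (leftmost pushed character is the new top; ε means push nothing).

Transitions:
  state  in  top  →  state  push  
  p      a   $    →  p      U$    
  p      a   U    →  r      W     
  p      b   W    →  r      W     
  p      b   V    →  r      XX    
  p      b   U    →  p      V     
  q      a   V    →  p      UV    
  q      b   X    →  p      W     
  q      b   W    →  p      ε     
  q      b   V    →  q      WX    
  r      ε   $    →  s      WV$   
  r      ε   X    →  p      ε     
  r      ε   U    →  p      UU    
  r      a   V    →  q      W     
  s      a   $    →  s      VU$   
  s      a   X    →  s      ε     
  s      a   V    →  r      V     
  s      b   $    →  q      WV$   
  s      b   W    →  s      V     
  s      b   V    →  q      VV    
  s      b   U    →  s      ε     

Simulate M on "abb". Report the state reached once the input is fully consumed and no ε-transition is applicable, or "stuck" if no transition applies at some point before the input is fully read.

(p, abb, $)
  read a, top $: go to p, push U$ → (p, bb, U$)
  read b, top U: go to p, push V → (p, b, V$)
  read b, top V: go to r, push XX → (r, ε, XX$)
  ε-move, top X: go to p, push ε → (p, ε, X$)
All input consumed; M is in state p.

p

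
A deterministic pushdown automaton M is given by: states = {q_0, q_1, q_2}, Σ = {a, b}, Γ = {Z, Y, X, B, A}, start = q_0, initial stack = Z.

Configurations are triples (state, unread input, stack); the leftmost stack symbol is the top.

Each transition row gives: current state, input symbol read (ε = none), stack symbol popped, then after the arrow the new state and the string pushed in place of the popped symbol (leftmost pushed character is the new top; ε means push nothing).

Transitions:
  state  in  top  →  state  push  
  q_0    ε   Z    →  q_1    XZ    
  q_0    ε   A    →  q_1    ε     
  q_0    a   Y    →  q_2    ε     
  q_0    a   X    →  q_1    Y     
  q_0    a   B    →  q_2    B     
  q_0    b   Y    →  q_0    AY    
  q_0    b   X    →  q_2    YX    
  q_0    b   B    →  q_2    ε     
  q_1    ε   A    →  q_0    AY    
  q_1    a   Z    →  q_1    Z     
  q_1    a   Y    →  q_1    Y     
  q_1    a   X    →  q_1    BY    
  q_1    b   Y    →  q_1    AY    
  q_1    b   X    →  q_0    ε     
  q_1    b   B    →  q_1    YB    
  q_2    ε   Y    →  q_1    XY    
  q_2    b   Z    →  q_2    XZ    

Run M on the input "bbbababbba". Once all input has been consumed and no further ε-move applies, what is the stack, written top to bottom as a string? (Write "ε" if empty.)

YYYYBYZ

(q_0, bbbababbba, Z)
  ε-move, top Z: go to q_1, push XZ → (q_1, bbbababbba, XZ)
  read b, top X: go to q_0, push ε → (q_0, bbababbba, Z)
  ε-move, top Z: go to q_1, push XZ → (q_1, bbababbba, XZ)
  read b, top X: go to q_0, push ε → (q_0, bababbba, Z)
  ε-move, top Z: go to q_1, push XZ → (q_1, bababbba, XZ)
  read b, top X: go to q_0, push ε → (q_0, ababbba, Z)
  ε-move, top Z: go to q_1, push XZ → (q_1, ababbba, XZ)
  read a, top X: go to q_1, push BY → (q_1, babbba, BYZ)
  read b, top B: go to q_1, push YB → (q_1, abbba, YBYZ)
  read a, top Y: go to q_1, push Y → (q_1, bbba, YBYZ)
  read b, top Y: go to q_1, push AY → (q_1, bba, AYBYZ)
  ε-move, top A: go to q_0, push AY → (q_0, bba, AYYBYZ)
  ε-move, top A: go to q_1, push ε → (q_1, bba, YYBYZ)
  read b, top Y: go to q_1, push AY → (q_1, ba, AYYBYZ)
  ε-move, top A: go to q_0, push AY → (q_0, ba, AYYYBYZ)
  ε-move, top A: go to q_1, push ε → (q_1, ba, YYYBYZ)
  read b, top Y: go to q_1, push AY → (q_1, a, AYYYBYZ)
  ε-move, top A: go to q_0, push AY → (q_0, a, AYYYYBYZ)
  ε-move, top A: go to q_1, push ε → (q_1, a, YYYYBYZ)
  read a, top Y: go to q_1, push Y → (q_1, ε, YYYYBYZ)
All input consumed in state q_1 with stack YYYYBYZ.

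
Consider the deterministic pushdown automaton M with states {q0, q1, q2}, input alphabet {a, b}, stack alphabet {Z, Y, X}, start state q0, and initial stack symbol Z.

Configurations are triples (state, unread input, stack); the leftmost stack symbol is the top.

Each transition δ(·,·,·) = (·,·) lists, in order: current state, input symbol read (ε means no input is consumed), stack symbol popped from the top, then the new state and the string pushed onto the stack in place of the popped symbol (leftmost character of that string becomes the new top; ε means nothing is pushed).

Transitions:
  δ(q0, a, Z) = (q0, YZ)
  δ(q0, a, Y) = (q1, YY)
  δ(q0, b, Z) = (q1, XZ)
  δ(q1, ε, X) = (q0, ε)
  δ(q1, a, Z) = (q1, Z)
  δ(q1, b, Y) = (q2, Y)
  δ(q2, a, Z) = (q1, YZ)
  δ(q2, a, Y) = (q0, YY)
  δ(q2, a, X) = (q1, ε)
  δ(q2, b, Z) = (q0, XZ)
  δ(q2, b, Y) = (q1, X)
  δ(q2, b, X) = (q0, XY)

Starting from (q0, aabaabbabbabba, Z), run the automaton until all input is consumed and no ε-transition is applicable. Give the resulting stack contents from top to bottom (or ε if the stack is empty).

YYYYZ

(q0, aabaabbabbabba, Z)
  read a, top Z: go to q0, push YZ → (q0, abaabbabbabba, YZ)
  read a, top Y: go to q1, push YY → (q1, baabbabbabba, YYZ)
  read b, top Y: go to q2, push Y → (q2, aabbabbabba, YYZ)
  read a, top Y: go to q0, push YY → (q0, abbabbabba, YYYZ)
  read a, top Y: go to q1, push YY → (q1, bbabbabba, YYYYZ)
  read b, top Y: go to q2, push Y → (q2, babbabba, YYYYZ)
  read b, top Y: go to q1, push X → (q1, abbabba, XYYYZ)
  ε-move, top X: go to q0, push ε → (q0, abbabba, YYYZ)
  read a, top Y: go to q1, push YY → (q1, bbabba, YYYYZ)
  read b, top Y: go to q2, push Y → (q2, babba, YYYYZ)
  read b, top Y: go to q1, push X → (q1, abba, XYYYZ)
  ε-move, top X: go to q0, push ε → (q0, abba, YYYZ)
  read a, top Y: go to q1, push YY → (q1, bba, YYYYZ)
  read b, top Y: go to q2, push Y → (q2, ba, YYYYZ)
  read b, top Y: go to q1, push X → (q1, a, XYYYZ)
  ε-move, top X: go to q0, push ε → (q0, a, YYYZ)
  read a, top Y: go to q1, push YY → (q1, ε, YYYYZ)
All input consumed in state q1 with stack YYYYZ.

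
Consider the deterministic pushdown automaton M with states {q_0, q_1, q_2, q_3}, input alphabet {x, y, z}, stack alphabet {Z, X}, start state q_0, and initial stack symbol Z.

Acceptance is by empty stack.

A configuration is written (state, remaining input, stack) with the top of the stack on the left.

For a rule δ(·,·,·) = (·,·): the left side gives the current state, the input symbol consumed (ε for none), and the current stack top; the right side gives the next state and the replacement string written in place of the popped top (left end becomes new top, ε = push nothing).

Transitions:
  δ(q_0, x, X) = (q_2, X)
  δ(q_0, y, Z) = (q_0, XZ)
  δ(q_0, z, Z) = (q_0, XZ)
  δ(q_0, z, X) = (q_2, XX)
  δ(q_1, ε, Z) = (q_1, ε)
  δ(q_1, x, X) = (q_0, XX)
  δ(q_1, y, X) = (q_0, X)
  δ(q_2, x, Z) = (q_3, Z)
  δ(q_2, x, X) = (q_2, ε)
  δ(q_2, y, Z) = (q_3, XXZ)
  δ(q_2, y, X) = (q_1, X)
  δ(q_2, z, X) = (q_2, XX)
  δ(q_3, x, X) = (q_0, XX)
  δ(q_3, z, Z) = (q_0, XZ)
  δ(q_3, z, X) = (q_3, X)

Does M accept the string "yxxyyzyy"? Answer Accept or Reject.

Reject

(q_0, yxxyyzyy, Z)
  read y, top Z: go to q_0, push XZ → (q_0, xxyyzyy, XZ)
  read x, top X: go to q_2, push X → (q_2, xyyzyy, XZ)
  read x, top X: go to q_2, push ε → (q_2, yyzyy, Z)
  read y, top Z: go to q_3, push XXZ → (q_3, yzyy, XXZ)
No transition applies at (q_3, yzyy, XXZ); input not fully consumed.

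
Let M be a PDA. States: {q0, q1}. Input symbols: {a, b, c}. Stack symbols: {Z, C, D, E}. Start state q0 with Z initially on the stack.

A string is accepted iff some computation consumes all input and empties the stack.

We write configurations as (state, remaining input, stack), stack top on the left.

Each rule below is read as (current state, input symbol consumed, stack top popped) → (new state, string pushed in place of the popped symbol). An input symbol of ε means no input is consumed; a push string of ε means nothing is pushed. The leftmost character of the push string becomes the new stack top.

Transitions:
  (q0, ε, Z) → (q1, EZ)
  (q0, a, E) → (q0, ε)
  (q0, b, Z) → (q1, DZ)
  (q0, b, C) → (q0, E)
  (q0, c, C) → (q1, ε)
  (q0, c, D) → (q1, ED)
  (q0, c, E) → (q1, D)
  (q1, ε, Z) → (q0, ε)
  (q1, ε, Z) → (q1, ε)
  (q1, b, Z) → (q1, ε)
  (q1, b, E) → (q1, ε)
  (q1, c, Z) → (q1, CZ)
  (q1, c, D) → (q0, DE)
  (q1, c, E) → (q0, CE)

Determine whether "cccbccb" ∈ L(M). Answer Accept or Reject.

Reject

No computation consumes all input and empties the stack.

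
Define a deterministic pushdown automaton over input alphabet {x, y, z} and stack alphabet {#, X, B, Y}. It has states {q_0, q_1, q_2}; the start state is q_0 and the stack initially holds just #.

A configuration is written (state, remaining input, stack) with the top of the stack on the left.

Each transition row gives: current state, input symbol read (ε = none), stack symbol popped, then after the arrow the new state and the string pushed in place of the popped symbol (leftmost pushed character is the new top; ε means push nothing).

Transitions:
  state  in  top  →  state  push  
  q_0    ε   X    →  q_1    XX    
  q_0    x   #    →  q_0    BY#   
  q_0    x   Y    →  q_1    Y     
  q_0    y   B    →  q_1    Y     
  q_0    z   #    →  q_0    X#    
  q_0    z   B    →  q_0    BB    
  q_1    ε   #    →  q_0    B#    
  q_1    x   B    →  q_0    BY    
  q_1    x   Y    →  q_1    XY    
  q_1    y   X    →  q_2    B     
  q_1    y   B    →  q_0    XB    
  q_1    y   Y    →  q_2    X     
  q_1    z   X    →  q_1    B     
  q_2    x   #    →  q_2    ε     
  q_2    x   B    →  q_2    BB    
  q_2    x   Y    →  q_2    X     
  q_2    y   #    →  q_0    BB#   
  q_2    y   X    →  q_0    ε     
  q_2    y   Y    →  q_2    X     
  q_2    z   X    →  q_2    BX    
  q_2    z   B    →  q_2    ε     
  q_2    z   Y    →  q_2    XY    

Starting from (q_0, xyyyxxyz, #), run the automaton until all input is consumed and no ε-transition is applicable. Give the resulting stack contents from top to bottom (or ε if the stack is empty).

(q_0, xyyyxxyz, #) ⊢ (q_0, yyyxxyz, BY#) ⊢ (q_1, yyxxyz, YY#) ⊢ (q_2, yxxyz, XY#) ⊢ (q_0, xxyz, Y#) ⊢ (q_1, xyz, Y#) ⊢ (q_1, yz, XY#) ⊢ (q_2, z, BY#) ⊢ (q_2, ε, Y#)
All input consumed in state q_2 with stack Y#.

Y#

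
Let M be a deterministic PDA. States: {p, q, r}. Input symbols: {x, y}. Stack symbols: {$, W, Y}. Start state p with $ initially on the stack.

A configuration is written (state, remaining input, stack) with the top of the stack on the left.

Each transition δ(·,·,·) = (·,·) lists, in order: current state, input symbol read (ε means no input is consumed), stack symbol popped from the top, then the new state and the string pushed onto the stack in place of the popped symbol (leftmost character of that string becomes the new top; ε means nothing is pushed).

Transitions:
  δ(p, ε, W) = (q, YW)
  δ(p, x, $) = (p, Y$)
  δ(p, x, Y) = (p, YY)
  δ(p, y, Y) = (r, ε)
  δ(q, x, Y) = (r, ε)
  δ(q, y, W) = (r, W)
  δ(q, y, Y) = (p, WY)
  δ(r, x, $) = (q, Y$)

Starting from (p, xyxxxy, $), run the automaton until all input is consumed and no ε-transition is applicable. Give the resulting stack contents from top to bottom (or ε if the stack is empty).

(p, xyxxxy, $) ⊢ (p, yxxxy, Y$) ⊢ (r, xxxy, $) ⊢ (q, xxy, Y$) ⊢ (r, xy, $) ⊢ (q, y, Y$) ⊢ (p, ε, WY$) ⊢ (q, ε, YWY$)
All input consumed in state q with stack YWY$.

YWY$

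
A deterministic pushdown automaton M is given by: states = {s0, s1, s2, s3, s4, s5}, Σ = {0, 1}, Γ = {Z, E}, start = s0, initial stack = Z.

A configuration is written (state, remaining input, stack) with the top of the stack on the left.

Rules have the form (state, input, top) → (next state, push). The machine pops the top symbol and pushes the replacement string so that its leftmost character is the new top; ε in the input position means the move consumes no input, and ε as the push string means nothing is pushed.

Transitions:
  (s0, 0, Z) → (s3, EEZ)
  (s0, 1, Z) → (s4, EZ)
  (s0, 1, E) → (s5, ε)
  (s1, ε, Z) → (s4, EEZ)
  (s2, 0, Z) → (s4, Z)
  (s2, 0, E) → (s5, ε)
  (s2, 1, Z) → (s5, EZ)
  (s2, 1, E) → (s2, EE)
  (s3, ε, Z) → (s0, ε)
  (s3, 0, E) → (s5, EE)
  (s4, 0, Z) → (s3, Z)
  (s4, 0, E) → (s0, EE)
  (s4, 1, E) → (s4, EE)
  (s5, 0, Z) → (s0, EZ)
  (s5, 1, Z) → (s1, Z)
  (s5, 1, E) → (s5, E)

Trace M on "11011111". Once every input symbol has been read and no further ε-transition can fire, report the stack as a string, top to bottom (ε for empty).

EEZ

(s0, 11011111, Z) ⊢ (s4, 1011111, EZ) ⊢ (s4, 011111, EEZ) ⊢ (s0, 11111, EEEZ) ⊢ (s5, 1111, EEZ) ⊢ (s5, 111, EEZ) ⊢ (s5, 11, EEZ) ⊢ (s5, 1, EEZ) ⊢ (s5, ε, EEZ)
All input consumed in state s5 with stack EEZ.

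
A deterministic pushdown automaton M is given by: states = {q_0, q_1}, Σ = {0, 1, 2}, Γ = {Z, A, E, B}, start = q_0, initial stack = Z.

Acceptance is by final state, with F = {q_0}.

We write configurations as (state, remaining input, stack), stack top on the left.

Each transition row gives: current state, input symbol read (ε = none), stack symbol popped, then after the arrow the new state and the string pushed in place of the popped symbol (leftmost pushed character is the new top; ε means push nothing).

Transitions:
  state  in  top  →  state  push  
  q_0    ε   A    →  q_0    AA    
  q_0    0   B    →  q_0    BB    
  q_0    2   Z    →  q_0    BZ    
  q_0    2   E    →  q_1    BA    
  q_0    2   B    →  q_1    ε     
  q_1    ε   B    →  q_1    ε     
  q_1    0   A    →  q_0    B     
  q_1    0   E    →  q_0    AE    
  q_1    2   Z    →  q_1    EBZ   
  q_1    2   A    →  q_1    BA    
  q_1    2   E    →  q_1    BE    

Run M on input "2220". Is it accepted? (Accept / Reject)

(q_0, 2220, Z) ⊢ (q_0, 220, BZ) ⊢ (q_1, 20, Z) ⊢ (q_1, 0, EBZ) ⊢ (q_0, ε, AEBZ)
All input consumed; state q_0 ∈ F.

Accept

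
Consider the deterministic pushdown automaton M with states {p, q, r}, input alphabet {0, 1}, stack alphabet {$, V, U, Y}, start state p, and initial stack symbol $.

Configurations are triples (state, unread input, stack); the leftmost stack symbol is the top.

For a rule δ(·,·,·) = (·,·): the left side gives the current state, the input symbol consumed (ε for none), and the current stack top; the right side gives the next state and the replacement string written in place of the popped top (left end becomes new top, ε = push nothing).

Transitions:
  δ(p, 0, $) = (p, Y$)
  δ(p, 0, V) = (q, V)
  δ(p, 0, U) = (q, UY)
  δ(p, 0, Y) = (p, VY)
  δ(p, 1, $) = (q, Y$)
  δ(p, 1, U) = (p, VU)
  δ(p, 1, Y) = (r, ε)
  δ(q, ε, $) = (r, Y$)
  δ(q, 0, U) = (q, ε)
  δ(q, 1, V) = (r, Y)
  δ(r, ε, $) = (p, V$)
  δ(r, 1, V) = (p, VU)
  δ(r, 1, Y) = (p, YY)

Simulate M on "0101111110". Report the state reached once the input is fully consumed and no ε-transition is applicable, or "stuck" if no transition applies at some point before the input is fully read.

(p, 0101111110, $) ⊢ (p, 101111110, Y$) ⊢ (r, 01111110, $) ⊢ (p, 01111110, V$) ⊢ (q, 1111110, V$) ⊢ (r, 111110, Y$) ⊢ (p, 11110, YY$) ⊢ (r, 1110, Y$) ⊢ (p, 110, YY$) ⊢ (r, 10, Y$) ⊢ (p, 0, YY$) ⊢ (p, ε, VYY$)
All input consumed; M is in state p.

p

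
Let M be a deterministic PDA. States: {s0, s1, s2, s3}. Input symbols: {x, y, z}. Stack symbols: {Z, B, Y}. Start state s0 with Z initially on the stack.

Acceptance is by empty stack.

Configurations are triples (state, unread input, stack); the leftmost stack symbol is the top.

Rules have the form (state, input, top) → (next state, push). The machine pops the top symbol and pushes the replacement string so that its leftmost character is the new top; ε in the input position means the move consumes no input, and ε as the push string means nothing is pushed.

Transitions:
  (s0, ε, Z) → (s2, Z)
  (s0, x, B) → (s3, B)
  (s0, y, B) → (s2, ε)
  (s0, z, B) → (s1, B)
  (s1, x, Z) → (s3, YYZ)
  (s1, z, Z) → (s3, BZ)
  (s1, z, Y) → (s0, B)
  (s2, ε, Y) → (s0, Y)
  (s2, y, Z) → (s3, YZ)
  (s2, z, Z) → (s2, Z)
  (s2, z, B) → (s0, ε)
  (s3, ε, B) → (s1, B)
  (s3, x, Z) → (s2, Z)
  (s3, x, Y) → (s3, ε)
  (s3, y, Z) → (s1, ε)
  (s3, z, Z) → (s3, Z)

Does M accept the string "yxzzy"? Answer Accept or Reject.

(s0, yxzzy, Z)
  ε-move, top Z: go to s2, push Z → (s2, yxzzy, Z)
  read y, top Z: go to s3, push YZ → (s3, xzzy, YZ)
  read x, top Y: go to s3, push ε → (s3, zzy, Z)
  read z, top Z: go to s3, push Z → (s3, zy, Z)
  read z, top Z: go to s3, push Z → (s3, y, Z)
  read y, top Z: go to s1, push ε → (s1, ε, ε)
All input consumed and the stack is empty.

Accept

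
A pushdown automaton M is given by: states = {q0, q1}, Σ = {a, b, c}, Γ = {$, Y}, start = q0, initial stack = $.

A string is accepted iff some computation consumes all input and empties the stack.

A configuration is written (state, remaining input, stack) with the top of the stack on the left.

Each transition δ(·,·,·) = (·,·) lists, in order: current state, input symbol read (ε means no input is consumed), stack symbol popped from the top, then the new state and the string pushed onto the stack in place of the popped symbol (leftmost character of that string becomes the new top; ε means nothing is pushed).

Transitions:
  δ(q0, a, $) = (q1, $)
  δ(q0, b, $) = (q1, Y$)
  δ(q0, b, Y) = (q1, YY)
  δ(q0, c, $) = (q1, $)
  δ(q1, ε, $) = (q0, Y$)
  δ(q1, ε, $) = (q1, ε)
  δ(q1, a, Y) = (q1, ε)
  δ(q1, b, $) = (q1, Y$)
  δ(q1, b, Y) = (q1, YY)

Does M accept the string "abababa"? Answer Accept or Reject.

One accepting computation: (q0, abababa, $) ⊢ (q1, bababa, $) ⊢ (q1, ababa, Y$) ⊢ (q1, baba, $) ⊢ (q1, aba, Y$) ⊢ (q1, ba, $) ⊢ (q1, a, Y$) ⊢ (q1, ε, $) ⊢ (q1, ε, ε)
All input consumed and the stack is empty.

Accept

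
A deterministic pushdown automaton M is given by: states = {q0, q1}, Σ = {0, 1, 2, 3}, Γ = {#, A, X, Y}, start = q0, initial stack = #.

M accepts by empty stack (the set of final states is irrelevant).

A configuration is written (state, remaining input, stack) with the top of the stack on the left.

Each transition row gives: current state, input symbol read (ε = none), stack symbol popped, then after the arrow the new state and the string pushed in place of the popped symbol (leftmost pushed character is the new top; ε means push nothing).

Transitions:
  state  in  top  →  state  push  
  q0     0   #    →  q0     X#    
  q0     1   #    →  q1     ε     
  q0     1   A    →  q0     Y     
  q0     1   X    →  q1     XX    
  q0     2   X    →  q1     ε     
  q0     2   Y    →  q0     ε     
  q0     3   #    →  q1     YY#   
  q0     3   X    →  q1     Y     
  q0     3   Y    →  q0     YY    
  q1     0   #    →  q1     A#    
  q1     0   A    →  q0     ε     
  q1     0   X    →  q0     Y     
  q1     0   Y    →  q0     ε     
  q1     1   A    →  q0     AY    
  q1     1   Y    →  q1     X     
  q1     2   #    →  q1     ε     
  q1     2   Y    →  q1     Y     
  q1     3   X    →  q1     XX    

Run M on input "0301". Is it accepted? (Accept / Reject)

Accept

(q0, 0301, #) ⊢ (q0, 301, X#) ⊢ (q1, 01, Y#) ⊢ (q0, 1, #) ⊢ (q1, ε, ε)
All input consumed and the stack is empty.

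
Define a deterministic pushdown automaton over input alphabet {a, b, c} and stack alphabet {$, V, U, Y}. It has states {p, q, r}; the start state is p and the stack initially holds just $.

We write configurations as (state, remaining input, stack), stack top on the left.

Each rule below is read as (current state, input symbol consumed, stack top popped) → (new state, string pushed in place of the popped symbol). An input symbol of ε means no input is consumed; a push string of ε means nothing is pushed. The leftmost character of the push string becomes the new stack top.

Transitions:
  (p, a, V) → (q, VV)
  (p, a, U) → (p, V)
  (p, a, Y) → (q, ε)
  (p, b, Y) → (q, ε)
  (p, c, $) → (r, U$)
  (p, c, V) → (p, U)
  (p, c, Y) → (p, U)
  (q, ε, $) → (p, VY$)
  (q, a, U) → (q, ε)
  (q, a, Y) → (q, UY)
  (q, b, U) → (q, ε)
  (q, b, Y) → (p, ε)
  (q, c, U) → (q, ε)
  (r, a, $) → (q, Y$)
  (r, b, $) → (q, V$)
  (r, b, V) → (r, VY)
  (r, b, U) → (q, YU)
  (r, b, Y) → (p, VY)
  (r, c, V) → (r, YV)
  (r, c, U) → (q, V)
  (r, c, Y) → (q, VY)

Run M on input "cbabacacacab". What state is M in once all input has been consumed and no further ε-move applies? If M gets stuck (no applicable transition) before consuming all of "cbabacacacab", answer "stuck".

q

(p, cbabacacacab, $) ⊢ (r, babacacacab, U$) ⊢ (q, abacacacab, YU$) ⊢ (q, bacacacab, UYU$) ⊢ (q, acacacab, YU$) ⊢ (q, cacacab, UYU$) ⊢ (q, acacab, YU$) ⊢ (q, cacab, UYU$) ⊢ (q, acab, YU$) ⊢ (q, cab, UYU$) ⊢ (q, ab, YU$) ⊢ (q, b, UYU$) ⊢ (q, ε, YU$)
All input consumed; M is in state q.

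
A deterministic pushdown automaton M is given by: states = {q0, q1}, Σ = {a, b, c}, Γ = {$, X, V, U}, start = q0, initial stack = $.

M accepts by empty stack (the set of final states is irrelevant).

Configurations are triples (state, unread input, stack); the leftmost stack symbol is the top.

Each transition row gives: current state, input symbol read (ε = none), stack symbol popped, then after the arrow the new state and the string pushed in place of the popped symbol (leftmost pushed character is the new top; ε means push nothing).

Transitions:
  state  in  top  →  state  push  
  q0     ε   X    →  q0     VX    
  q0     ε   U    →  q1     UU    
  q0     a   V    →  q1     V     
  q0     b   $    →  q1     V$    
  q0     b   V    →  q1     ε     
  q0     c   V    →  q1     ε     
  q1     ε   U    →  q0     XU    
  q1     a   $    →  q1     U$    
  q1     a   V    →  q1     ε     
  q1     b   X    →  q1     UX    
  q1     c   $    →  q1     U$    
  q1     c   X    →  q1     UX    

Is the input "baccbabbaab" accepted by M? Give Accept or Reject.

(q0, baccbabbaab, $) ⊢ (q1, accbabbaab, V$) ⊢ (q1, ccbabbaab, $) ⊢ (q1, cbabbaab, U$) ⊢ (q0, cbabbaab, XU$) ⊢ (q0, cbabbaab, VXU$) ⊢ (q1, babbaab, XU$) ⊢ (q1, abbaab, UXU$) ⊢ (q0, abbaab, XUXU$) ⊢ (q0, abbaab, VXUXU$) ⊢ (q1, bbaab, VXUXU$)
No transition applies at (q1, bbaab, VXUXU$); input not fully consumed.

Reject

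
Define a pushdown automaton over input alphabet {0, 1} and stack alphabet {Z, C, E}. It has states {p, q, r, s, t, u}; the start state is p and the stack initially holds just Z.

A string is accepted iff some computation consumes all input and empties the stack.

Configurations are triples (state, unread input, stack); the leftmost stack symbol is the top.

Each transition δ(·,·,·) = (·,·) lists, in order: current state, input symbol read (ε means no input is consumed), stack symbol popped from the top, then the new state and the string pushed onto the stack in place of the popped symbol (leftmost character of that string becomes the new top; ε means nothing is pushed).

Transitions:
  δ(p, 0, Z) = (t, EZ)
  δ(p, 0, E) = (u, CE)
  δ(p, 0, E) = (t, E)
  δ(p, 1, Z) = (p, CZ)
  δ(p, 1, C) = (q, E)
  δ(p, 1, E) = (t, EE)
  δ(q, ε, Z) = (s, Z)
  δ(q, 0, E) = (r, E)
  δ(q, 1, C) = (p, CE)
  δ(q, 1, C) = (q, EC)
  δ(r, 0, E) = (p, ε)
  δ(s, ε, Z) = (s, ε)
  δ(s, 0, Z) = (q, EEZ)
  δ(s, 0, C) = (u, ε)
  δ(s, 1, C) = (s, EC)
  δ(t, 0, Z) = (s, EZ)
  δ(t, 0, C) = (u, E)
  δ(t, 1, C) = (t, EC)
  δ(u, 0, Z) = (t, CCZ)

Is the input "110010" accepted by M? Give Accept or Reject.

No computation consumes all input and empties the stack.

Reject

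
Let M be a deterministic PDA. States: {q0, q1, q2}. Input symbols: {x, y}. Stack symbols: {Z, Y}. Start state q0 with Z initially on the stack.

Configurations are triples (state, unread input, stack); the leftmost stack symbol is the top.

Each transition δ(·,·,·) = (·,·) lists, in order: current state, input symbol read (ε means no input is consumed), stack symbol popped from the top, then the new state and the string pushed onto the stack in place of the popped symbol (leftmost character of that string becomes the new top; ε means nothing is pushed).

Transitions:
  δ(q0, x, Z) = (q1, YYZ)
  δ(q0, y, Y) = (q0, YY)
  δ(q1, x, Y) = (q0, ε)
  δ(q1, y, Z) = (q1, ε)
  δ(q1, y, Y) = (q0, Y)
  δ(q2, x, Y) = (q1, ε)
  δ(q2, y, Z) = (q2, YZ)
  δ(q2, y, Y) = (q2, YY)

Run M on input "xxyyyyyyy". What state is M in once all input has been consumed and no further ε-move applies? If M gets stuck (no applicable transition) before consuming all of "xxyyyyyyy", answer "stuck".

q0

(q0, xxyyyyyyy, Z)
  read x, top Z: go to q1, push YYZ → (q1, xyyyyyyy, YYZ)
  read x, top Y: go to q0, push ε → (q0, yyyyyyy, YZ)
  read y, top Y: go to q0, push YY → (q0, yyyyyy, YYZ)
  read y, top Y: go to q0, push YY → (q0, yyyyy, YYYZ)
  read y, top Y: go to q0, push YY → (q0, yyyy, YYYYZ)
  read y, top Y: go to q0, push YY → (q0, yyy, YYYYYZ)
  read y, top Y: go to q0, push YY → (q0, yy, YYYYYYZ)
  read y, top Y: go to q0, push YY → (q0, y, YYYYYYYZ)
  read y, top Y: go to q0, push YY → (q0, ε, YYYYYYYYZ)
All input consumed; M is in state q0.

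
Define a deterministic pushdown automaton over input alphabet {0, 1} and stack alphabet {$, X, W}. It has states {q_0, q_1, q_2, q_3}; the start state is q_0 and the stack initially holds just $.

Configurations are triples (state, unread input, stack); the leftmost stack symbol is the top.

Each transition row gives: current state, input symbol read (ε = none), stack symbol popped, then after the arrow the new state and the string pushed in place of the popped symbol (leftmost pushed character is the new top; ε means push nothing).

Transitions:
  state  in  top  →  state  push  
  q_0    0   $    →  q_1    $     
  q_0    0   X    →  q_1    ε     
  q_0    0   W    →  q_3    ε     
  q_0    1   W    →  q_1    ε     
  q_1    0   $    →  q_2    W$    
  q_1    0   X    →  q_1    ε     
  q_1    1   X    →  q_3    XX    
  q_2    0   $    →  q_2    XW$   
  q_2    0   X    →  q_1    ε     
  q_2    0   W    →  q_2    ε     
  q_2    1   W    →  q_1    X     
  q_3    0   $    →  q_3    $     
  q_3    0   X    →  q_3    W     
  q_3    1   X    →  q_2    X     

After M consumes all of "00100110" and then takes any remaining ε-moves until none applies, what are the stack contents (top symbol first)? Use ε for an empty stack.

(q_0, 00100110, $)
  read 0, top $: go to q_1, push $ → (q_1, 0100110, $)
  read 0, top $: go to q_2, push W$ → (q_2, 100110, W$)
  read 1, top W: go to q_1, push X → (q_1, 00110, X$)
  read 0, top X: go to q_1, push ε → (q_1, 0110, $)
  read 0, top $: go to q_2, push W$ → (q_2, 110, W$)
  read 1, top W: go to q_1, push X → (q_1, 10, X$)
  read 1, top X: go to q_3, push XX → (q_3, 0, XX$)
  read 0, top X: go to q_3, push W → (q_3, ε, WX$)
All input consumed in state q_3 with stack WX$.

WX$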